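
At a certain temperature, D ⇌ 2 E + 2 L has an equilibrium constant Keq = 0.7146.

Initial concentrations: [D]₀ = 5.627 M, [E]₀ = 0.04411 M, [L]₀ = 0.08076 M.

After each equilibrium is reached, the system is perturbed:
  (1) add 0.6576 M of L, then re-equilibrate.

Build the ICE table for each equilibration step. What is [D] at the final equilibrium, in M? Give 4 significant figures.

[D]_eq = 5.11 M

Q₀ = 2.2552e-06 vs Keq = 0.7146 ⇒ Q<K, forward
Step 1:
                   D          E          L
  init         5.627    0.04411    0.08076
  Δ          -0.6553      1.311      1.311
  eq           4.972      1.355      1.391
  solve Keq expr → x = 0.6553; check Q = 0.7146
Then add 0.6576 M of L.
Step 2:
                   D          E          L
  init         4.972      1.355      2.049
  Δ           0.1383    -0.2766    -0.2766
  eq            5.11      1.078      1.772
  solve Keq expr → x = -0.1383; check Q = 0.7146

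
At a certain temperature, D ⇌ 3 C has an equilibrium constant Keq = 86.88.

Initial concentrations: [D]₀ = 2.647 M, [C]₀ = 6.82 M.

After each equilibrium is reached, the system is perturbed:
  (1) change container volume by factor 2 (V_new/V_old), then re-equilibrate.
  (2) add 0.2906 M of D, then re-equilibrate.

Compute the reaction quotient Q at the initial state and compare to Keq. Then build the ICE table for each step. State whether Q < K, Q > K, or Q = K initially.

Q₀ = 119.8 vs Keq = 86.88 ⇒ Q>K, reverse
Step 1:
                   D          C
  Initial      2.647       6.82
  Change      0.1847     -0.554
  Equil        2.832      6.266
  solve Keq expr → x = -0.1847; check Q = 86.88
Then change container volume by factor 2 (V_new/V_old).
Step 2:
                   D          C
  Initial      1.416      3.133
  Change     -0.4267       1.28
  Equil       0.9892      4.413
  solve Keq expr → x = 0.4267; check Q = 86.88
Then add 0.2906 M of D.
Step 3:
                   D          C
  Initial       1.28      4.413
  Change    -0.09235     0.2771
  Equil        1.187       4.69
  solve Keq expr → x = 0.09235; check Q = 86.88

Q₀ = 119.8; Q > K (proceeds reverse)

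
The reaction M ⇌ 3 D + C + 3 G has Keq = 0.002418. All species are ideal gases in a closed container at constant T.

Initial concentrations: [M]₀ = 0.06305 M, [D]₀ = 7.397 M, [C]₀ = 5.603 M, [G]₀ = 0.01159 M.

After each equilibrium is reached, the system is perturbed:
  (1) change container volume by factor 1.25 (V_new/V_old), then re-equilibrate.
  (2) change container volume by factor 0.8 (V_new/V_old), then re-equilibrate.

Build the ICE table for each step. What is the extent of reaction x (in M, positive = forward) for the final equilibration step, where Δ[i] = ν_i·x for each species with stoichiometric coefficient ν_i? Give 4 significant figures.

x = -7.6406e-04 M

Q₀ = 0.056 vs Keq = 0.002418 ⇒ Q>K, reverse
Step 1:
                    M           D           C           G
  Initial     0.06305       7.397       5.603     0.01159
  Change     0.002489   -0.007466   -0.002489   -0.007466
  Equil       0.06554        7.39       5.601    0.004124
  solve Keq expr → x = -0.002489; check Q = 0.002418
Then change container volume by factor 1.25 (V_new/V_old).
Step 2:
                    M           D           C           G
  Initial     0.05243       5.912        4.48    0.003299
  Change  -6.1125e-04    0.001834  6.1125e-04    0.001834
  Equil       0.05182       5.913       4.481    0.005133
  solve Keq expr → x = 6.1125e-04; check Q = 0.002418
Then change container volume by factor 0.8 (V_new/V_old).
Step 3:
                    M           D           C           G
  Initial     0.06477       7.392       5.601    0.006416
  Change   7.6406e-04   -0.002292 -7.6406e-04   -0.002292
  Equil       0.06554        7.39       5.601    0.004124
  solve Keq expr → x = -7.6406e-04; check Q = 0.002418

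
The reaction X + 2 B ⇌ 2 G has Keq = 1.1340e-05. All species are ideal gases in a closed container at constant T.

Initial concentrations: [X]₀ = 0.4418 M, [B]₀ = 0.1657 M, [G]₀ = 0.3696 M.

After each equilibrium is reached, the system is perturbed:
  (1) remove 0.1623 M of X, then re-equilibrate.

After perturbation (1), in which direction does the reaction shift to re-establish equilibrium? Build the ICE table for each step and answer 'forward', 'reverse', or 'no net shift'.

Direction: reverse

Q₀ = 11.26 vs Keq = 1.1340e-05 ⇒ Q>K, reverse
Step 1:
                   X          B          G
  init        0.4418     0.1657     0.3696
  Δ           0.1841     0.3682    -0.3682
  eq          0.6259     0.5339   0.001422
  solve Keq expr → x = -0.1841; check Q = 1.1340e-05
Then remove 0.1623 M of X.
Step 2:
                   X          B          G
  init        0.4636     0.5339   0.001422
  Δ       9.8820e-05 1.9764e-04 -1.9764e-04
  eq          0.4637     0.5341   0.001225
  solve Keq expr → x = -9.8820e-05; check Q = 1.1340e-05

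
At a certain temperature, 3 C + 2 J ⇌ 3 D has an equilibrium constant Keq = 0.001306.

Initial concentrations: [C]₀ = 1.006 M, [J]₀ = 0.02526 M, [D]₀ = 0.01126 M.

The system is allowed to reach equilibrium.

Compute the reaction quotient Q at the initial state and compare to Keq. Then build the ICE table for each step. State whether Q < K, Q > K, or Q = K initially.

Q₀ = 0.002198 vs Keq = 0.001306 ⇒ Q>K, reverse
Step 1:
                  C         J         D
  Initial     1.006   0.02526   0.01126
  Change   0.001526  0.001017 -0.001526
  Equil       1.008   0.02628  0.009734
  solve Keq expr → x = -5.0867e-04; check Q = 0.001306

Q₀ = 0.002198; Q > K (proceeds reverse)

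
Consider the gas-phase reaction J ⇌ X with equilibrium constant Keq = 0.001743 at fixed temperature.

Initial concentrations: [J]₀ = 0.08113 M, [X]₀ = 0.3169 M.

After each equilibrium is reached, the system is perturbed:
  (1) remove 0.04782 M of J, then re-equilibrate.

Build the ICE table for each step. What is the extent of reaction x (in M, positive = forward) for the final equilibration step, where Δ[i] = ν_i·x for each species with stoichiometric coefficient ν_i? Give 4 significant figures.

x = -8.3205e-05 M

Q₀ = 3.906 vs Keq = 0.001743 ⇒ Q>K, reverse
Step 1:
                   J          X
  Initial    0.08113     0.3169
  Change      0.3162    -0.3162
  Equil       0.3973 6.9256e-04
  solve Keq expr → x = -0.3162; check Q = 0.001743
Then remove 0.04782 M of J.
Step 2:
                   J          X
  Initial     0.3495 6.9256e-04
  Change  8.3205e-05 -8.3205e-05
  Equil       0.3496 6.0935e-04
  solve Keq expr → x = -8.3205e-05; check Q = 0.001743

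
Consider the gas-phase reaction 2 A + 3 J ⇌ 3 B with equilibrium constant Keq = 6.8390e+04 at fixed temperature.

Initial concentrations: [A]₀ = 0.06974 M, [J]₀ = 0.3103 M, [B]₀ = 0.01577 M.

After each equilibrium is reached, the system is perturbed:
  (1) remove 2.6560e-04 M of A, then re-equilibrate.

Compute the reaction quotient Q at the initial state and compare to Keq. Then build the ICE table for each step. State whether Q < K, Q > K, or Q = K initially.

Q₀ = 0.02699; Q < K (proceeds forward)

Q₀ = 0.02699 vs Keq = 6.8390e+04 ⇒ Q<K, forward
Step 1:
                    A           J           B
  Initial     0.06974      0.3103     0.01577
  Change     -0.06811     -0.1022      0.1022
  Equil      0.001631      0.2081      0.1179
  solve Keq expr → x = 0.03405; check Q = 6.8390e+04
Then remove 2.6560e-04 M of A.
Step 2:
                    A           J           B
  Initial    0.001365      0.2081      0.1179
  Change   2.5329e-04  3.7994e-04 -3.7994e-04
  Equil      0.001619      0.2085      0.1176
  solve Keq expr → x = -1.2665e-04; check Q = 6.8390e+04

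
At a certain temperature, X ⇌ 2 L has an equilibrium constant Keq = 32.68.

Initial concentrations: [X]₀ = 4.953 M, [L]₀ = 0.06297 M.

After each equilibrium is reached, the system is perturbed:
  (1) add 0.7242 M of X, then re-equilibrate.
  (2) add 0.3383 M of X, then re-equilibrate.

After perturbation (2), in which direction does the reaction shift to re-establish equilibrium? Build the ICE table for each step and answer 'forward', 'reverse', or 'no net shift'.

Direction: forward

Q₀ = 8.0057e-04 vs Keq = 32.68 ⇒ Q<K, forward
Step 1:
                   X          L
  Initial      4.953    0.06297
  Change       -3.46      6.921
  Equil        1.493      6.984
  solve Keq expr → x = 3.46; check Q = 32.68
Then add 0.7242 M of X.
Step 2:
                   X          L
  Initial      2.217      6.984
  Change     -0.3809     0.7617
  Equil        1.836      7.746
  solve Keq expr → x = 0.3809; check Q = 32.68
Then add 0.3383 M of X.
Step 3:
                   X          L
  Initial      2.174      7.746
  Change     -0.1718     0.3436
  Equil        2.002      8.089
  solve Keq expr → x = 0.1718; check Q = 32.68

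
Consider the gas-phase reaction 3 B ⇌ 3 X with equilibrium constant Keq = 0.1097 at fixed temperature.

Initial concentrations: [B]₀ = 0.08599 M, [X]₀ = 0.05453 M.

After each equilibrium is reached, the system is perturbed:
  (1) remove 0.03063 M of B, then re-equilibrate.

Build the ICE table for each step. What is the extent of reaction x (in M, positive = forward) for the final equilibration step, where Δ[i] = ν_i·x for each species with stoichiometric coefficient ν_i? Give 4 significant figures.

x = -0.003305 M

Q₀ = 0.255 vs Keq = 0.1097 ⇒ Q>K, reverse
Step 1:
                  B         X
  I         0.08599   0.05453
  C        0.009039 -0.009039
  E         0.09503   0.04549
  solve Keq expr → x = -0.003013; check Q = 0.1097
Then remove 0.03063 M of B.
Step 2:
                  B         X
  I          0.0644   0.04549
  C        0.009916 -0.009916
  E         0.07431   0.03558
  solve Keq expr → x = -0.003305; check Q = 0.1097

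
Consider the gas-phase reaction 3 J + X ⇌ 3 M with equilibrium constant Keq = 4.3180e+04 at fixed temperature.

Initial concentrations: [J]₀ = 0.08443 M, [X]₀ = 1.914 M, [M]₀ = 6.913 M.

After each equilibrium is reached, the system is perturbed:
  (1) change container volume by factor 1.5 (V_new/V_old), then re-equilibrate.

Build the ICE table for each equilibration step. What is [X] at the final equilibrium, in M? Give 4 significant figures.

Q₀ = 2.8679e+05 vs Keq = 4.3180e+04 ⇒ Q>K, reverse
Step 1:
                   J          X          M
  I          0.08443      1.914      6.913
  C          0.07197    0.02399   -0.07197
  E           0.1564      1.938      6.841
  solve Keq expr → x = -0.02399; check Q = 4.3180e+04
Then change container volume by factor 1.5 (V_new/V_old).
Step 2:
                   J          X          M
  I           0.1043      1.292      4.561
  C          0.01456   0.004853   -0.01456
  E           0.1188      1.297      4.546
  solve Keq expr → x = -0.004853; check Q = 4.3180e+04

[X]_eq = 1.297 M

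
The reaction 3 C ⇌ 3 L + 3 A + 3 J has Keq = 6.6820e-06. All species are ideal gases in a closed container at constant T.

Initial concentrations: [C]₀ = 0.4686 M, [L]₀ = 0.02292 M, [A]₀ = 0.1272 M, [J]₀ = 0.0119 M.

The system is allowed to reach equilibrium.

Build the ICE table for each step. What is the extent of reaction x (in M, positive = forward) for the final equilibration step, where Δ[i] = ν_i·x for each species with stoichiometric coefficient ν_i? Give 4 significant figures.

x = 0.04554 M

Q₀ = 4.0583e-13 vs Keq = 6.6820e-06 ⇒ Q<K, forward
Step 1:
                  C         L         A         J
  Initial    0.4686   0.02292    0.1272    0.0119
  Change    -0.1366    0.1366    0.1366    0.1366
  Equil       0.332    0.1596    0.2638    0.1485
  solve Keq expr → x = 0.04554; check Q = 6.6820e-06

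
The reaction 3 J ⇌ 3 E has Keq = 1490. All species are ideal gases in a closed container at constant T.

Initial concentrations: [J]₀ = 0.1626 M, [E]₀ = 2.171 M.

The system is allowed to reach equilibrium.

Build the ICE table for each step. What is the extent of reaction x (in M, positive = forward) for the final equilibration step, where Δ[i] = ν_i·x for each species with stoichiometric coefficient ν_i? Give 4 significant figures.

x = -0.008422 M

Q₀ = 2380 vs Keq = 1490 ⇒ Q>K, reverse
Step 1:
                    J           E
  init         0.1626       2.171
  Δ           0.02527    -0.02527
  eq           0.1879       2.146
  solve Keq expr → x = -0.008422; check Q = 1490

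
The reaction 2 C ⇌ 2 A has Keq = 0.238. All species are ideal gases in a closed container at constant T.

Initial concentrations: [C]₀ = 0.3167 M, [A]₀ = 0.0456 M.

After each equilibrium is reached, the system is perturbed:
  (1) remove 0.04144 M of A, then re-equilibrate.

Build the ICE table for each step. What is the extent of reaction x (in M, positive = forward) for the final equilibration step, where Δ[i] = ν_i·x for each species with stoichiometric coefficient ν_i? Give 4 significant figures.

Q₀ = 0.02073 vs Keq = 0.238 ⇒ Q<K, forward
Step 1:
                    C           A
  init         0.3167      0.0456
  Δ          -0.07319     0.07319
  eq           0.2435      0.1188
  solve Keq expr → x = 0.0366; check Q = 0.238
Then remove 0.04144 M of A.
Step 2:
                    C           A
  init         0.2435     0.07735
  Δ          -0.02785     0.02785
  eq           0.2157      0.1052
  solve Keq expr → x = 0.01393; check Q = 0.238

x = 0.01393 M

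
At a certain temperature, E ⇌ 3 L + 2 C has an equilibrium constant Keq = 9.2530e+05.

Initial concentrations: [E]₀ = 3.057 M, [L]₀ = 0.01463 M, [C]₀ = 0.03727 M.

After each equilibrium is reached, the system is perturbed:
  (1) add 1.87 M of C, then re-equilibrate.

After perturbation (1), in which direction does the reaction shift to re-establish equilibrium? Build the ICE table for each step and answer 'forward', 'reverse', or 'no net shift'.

Q₀ = 1.4228e-09 vs Keq = 9.2530e+05 ⇒ Q<K, forward
Step 1:
                   E          L          C
  I            3.057    0.01463    0.03727
  C           -3.027      9.081      6.054
  E          0.03017      9.095      6.091
  solve Keq expr → x = 3.027; check Q = 9.2530e+05
Then add 1.87 M of C.
Step 2:
                   E          L          C
  I          0.03017      9.095      7.961
  C          0.01986   -0.05957   -0.03971
  E          0.05002      9.036      7.921
  solve Keq expr → x = -0.01986; check Q = 9.2530e+05

Direction: reverse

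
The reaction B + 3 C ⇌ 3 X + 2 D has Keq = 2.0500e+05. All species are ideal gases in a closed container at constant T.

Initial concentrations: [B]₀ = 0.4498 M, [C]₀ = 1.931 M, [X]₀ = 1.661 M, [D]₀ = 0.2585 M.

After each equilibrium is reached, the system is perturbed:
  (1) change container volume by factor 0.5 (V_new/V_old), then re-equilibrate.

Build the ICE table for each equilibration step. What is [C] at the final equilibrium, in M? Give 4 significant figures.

[C]_eq = 1.174 M

Q₀ = 0.09455 vs Keq = 2.0500e+05 ⇒ Q<K, forward
Step 1:
                   B          C          X          D
  I           0.4498      1.931      1.661     0.2585
  C          -0.4489     -1.347      1.347     0.8978
  E       8.8977e-04     0.5843      3.008      1.156
  solve Keq expr → x = 0.4489; check Q = 2.0500e+05
Then change container volume by factor 0.5 (V_new/V_old).
Step 2:
                   B          C          X          D
  I          0.00178      1.169      6.015      2.313
  C         0.001714   0.005141  -0.005141  -0.003427
  E         0.003493      1.174       6.01      2.309
  solve Keq expr → x = -0.001714; check Q = 2.0500e+05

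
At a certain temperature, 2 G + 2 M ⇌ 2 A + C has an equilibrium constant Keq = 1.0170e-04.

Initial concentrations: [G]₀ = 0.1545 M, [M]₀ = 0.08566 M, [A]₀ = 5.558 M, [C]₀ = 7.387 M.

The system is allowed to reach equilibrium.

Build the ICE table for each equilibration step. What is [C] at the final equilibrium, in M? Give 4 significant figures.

[C]_eq = 4.679 M

Q₀ = 1.3028e+06 vs Keq = 1.0170e-04 ⇒ Q>K, reverse
Step 1:
                    G           M           A           C
  Initial      0.1545     0.08566       5.558       7.387
  Change        5.415       5.415      -5.415      -2.708
  Equil          5.57       5.501      0.1428       4.679
  solve Keq expr → x = -2.708; check Q = 1.0170e-04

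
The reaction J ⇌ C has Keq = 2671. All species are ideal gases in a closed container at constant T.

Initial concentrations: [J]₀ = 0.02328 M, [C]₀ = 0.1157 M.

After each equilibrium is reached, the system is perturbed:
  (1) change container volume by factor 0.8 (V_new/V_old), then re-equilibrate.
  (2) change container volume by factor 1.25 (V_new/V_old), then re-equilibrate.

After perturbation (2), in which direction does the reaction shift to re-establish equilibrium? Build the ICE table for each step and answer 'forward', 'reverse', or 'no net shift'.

Direction: no net shift

Q₀ = 4.97 vs Keq = 2671 ⇒ Q<K, forward
Step 1:
                    J           C
  init        0.02328      0.1157
  Δ          -0.02323     0.02323
  eq       5.2013e-05      0.1389
  solve Keq expr → x = 0.02323; check Q = 2671
Then change container volume by factor 0.8 (V_new/V_old).
Step 2:
                    J           C
  init     6.5017e-05      0.1737
  Δ                 0           0
  eq       6.5017e-05      0.1737
  solve Keq expr → x = 0; check Q = 2671
Then change container volume by factor 1.25 (V_new/V_old).
Step 3:
                    J           C
  init     5.2013e-05      0.1389
  Δ                 0           0
  eq       5.2013e-05      0.1389
  solve Keq expr → x = 0; check Q = 2671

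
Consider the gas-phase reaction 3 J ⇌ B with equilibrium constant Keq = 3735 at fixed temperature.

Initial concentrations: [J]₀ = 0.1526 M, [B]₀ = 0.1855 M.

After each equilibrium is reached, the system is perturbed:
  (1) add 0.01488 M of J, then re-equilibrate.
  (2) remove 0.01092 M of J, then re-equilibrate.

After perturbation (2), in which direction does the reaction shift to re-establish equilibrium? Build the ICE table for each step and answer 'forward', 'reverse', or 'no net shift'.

Q₀ = 52.2 vs Keq = 3735 ⇒ Q<K, forward
Step 1:
                    J           B
  Initial      0.1526      0.1855
  Change      -0.1135     0.03783
  Equil        0.0391      0.2233
  solve Keq expr → x = 0.03783; check Q = 3735
Then add 0.01488 M of J.
Step 2:
                    J           B
  Initial     0.05398      0.2233
  Change      -0.0146    0.004866
  Equil       0.03939      0.2282
  solve Keq expr → x = 0.004866; check Q = 3735
Then remove 0.01092 M of J.
Step 3:
                    J           B
  Initial     0.02847      0.2282
  Change      0.01071   -0.003571
  Equil       0.03918      0.2246
  solve Keq expr → x = -0.003571; check Q = 3735

Direction: reverse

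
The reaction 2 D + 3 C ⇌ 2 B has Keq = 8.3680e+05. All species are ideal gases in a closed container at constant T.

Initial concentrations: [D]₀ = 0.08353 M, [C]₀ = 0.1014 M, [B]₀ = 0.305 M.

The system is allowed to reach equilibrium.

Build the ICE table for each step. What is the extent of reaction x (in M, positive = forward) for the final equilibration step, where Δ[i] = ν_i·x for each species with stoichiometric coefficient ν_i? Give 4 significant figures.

Q₀ = 1.2788e+04 vs Keq = 8.3680e+05 ⇒ Q<K, forward
Step 1:
                  D         C         B
  init      0.08353    0.1014     0.305
  Δ        -0.03965  -0.05947   0.03965
  eq        0.04388   0.04193    0.3446
  solve Keq expr → x = 0.01982; check Q = 8.3680e+05

x = 0.01982 M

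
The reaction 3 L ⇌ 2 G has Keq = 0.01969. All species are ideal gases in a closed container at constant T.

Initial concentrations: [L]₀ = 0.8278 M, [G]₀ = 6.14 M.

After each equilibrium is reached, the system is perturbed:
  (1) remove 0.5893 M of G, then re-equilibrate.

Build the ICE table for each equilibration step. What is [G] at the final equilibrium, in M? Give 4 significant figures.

Q₀ = 66.46 vs Keq = 0.01969 ⇒ Q>K, reverse
Step 1:
                  L         G
  Initial    0.8278      6.14
  Change        5.7      -3.8
  Equil       6.528      2.34
  solve Keq expr → x = -1.9; check Q = 0.01969
Then remove 0.5893 M of G.
Step 2:
                  L         G
  Initial     6.528     1.751
  Change    -0.4935     0.329
  Equil       6.034      2.08
  solve Keq expr → x = 0.1645; check Q = 0.01969

[G]_eq = 2.08 M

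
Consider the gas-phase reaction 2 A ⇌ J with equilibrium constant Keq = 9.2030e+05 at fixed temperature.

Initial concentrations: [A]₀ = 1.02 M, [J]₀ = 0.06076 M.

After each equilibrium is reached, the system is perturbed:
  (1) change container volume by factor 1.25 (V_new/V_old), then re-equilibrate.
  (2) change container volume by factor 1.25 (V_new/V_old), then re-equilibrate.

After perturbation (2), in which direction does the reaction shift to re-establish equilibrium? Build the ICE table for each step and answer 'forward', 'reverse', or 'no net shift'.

Q₀ = 0.0584 vs Keq = 9.2030e+05 ⇒ Q<K, forward
Step 1:
                    A           J
  Initial        1.02     0.06076
  Change       -1.019      0.5096
  Equil    7.8725e-04      0.5704
  solve Keq expr → x = 0.5096; check Q = 9.2030e+05
Then change container volume by factor 1.25 (V_new/V_old).
Step 2:
                    A           J
  Initial  6.2980e-04      0.4563
  Change   7.4309e-05 -3.7155e-05
  Equil    7.0411e-04      0.4563
  solve Keq expr → x = -3.7155e-05; check Q = 9.2030e+05
Then change container volume by factor 1.25 (V_new/V_old).
Step 3:
                    A           J
  Initial  5.6329e-04       0.365
  Change   6.6458e-05 -3.3229e-05
  Equil    6.2975e-04       0.365
  solve Keq expr → x = -3.3229e-05; check Q = 9.2030e+05

Direction: reverse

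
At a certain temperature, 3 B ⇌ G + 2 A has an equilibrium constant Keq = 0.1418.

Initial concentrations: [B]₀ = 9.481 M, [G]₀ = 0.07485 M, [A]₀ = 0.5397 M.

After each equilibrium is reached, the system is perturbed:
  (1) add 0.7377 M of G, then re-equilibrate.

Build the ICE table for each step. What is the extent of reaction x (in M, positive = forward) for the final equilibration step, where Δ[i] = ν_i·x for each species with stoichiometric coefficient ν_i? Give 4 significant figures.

x = -0.1165 M

Q₀ = 2.5582e-05 vs Keq = 0.1418 ⇒ Q<K, forward
Step 1:
                    B           G           A
  Initial       9.481     0.07485      0.5397
  Change         -4.4       1.467       2.934
  Equil         5.081       1.542       3.473
  solve Keq expr → x = 1.467; check Q = 0.1418
Then add 0.7377 M of G.
Step 2:
                    B           G           A
  Initial       5.081       2.279       3.473
  Change       0.3496     -0.1165     -0.2331
  Equil          5.43       2.163        3.24
  solve Keq expr → x = -0.1165; check Q = 0.1418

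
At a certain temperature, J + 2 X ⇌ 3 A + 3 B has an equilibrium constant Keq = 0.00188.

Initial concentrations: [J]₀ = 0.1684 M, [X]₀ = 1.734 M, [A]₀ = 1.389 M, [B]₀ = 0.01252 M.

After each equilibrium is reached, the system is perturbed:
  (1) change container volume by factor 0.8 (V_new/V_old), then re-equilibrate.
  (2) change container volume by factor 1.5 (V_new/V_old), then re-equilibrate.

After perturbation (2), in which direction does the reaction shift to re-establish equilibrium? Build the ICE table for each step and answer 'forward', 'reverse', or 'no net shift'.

Direction: forward

Q₀ = 1.0387e-05 vs Keq = 0.00188 ⇒ Q<K, forward
Step 1:
                   J          X          A          B
  Initial     0.1684      1.734      1.389    0.01252
  Change    -0.01746   -0.03493    0.05239    0.05239
  Equil       0.1509      1.699      1.441    0.06491
  solve Keq expr → x = 0.01746; check Q = 0.00188
Then change container volume by factor 0.8 (V_new/V_old).
Step 2:
                   J          X          A          B
  Initial     0.1887      2.124      1.802    0.08114
  Change     0.00497   0.009941   -0.01491   -0.01491
  Equil       0.1936      2.134      1.787    0.06623
  solve Keq expr → x = -0.00497; check Q = 0.00188
Then change container volume by factor 1.5 (V_new/V_old).
Step 3:
                   J          X          A          B
  Initial     0.1291      1.423      1.191    0.04415
  Change   -0.006502     -0.013    0.01951    0.01951
  Equil       0.1226       1.41      1.211    0.06366
  solve Keq expr → x = 0.006502; check Q = 0.00188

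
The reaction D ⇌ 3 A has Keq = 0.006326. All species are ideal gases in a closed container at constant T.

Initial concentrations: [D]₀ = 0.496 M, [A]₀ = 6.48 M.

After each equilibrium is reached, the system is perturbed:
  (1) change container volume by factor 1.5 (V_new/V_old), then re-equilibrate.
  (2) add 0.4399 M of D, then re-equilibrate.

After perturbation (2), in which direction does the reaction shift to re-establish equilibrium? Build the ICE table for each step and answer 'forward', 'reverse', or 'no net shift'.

Direction: forward

Q₀ = 548.6 vs Keq = 0.006326 ⇒ Q>K, reverse
Step 1:
                  D         A
  Initial     0.496      6.48
  Change      2.076    -6.227
  Equil       2.572    0.2534
  solve Keq expr → x = -2.076; check Q = 0.006326
Then change container volume by factor 1.5 (V_new/V_old).
Step 2:
                  D         A
  Initial     1.714    0.1689
  Change   -0.01723   0.05168
  Equil       1.697    0.2206
  solve Keq expr → x = 0.01723; check Q = 0.006326
Then add 0.4399 M of D.
Step 3:
                  D         A
  Initial     2.137    0.2206
  Change    -0.0058    0.0174
  Equil       2.131     0.238
  solve Keq expr → x = 0.0058; check Q = 0.006326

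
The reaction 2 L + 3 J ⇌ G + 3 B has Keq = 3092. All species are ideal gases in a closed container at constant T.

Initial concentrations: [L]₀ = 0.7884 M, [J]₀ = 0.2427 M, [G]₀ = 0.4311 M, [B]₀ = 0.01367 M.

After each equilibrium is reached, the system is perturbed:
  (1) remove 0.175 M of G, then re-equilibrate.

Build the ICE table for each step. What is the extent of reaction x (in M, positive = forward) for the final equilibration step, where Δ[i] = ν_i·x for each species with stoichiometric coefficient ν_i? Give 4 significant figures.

Q₀ = 1.2393e-04 vs Keq = 3092 ⇒ Q<K, forward
Step 1:
                   L          J          G          B
  I           0.7884     0.2427     0.4311    0.01367
  C          -0.1501    -0.2251    0.07503     0.2251
  E           0.6383    0.01762     0.5061     0.2388
  solve Keq expr → x = 0.07503; check Q = 3092
Then remove 0.175 M of G.
Step 2:
                   L          J          G          B
  I           0.6383    0.01762     0.3311     0.2388
  C        -0.001434  -0.002151 7.1707e-04   0.002151
  E           0.6369    0.01547     0.3318     0.2409
  solve Keq expr → x = 7.1707e-04; check Q = 3092

x = 7.1707e-04 M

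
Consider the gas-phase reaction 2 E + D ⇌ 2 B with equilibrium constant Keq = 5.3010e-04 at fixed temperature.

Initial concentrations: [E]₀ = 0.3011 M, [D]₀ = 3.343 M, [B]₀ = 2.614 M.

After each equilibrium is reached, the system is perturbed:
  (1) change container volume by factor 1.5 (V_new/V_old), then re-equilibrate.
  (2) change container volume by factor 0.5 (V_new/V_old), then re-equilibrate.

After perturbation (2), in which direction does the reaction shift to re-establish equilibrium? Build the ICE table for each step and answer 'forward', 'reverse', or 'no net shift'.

Direction: forward

Q₀ = 22.55 vs Keq = 5.3010e-04 ⇒ Q>K, reverse
Step 1:
                   E          D          B
  Initial     0.3011      3.343      2.614
  Change       2.477      1.239     -2.477
  Equil        2.778      4.582     0.1369
  solve Keq expr → x = -1.239; check Q = 5.3010e-04
Then change container volume by factor 1.5 (V_new/V_old).
Step 2:
                   E          D          B
  Initial      1.852      3.054    0.09128
  Change     0.01601   0.008003   -0.01601
  Equil        1.868      3.062    0.07527
  solve Keq expr → x = -0.008003; check Q = 5.3010e-04
Then change container volume by factor 0.5 (V_new/V_old).
Step 3:
                   E          D          B
  Initial      3.736      6.125     0.1505
  Change    -0.05852   -0.02926    0.05852
  Equil        3.678      6.095     0.2091
  solve Keq expr → x = 0.02926; check Q = 5.3010e-04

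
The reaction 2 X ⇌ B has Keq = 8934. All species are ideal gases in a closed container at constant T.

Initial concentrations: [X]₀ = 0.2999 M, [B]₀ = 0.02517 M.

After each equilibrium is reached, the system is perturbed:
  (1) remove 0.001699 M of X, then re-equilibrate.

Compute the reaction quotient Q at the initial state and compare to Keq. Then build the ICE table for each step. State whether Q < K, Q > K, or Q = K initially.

Q₀ = 0.2799; Q < K (proceeds forward)

Q₀ = 0.2799 vs Keq = 8934 ⇒ Q<K, forward
Step 1:
                    X           B
  I            0.2999     0.02517
  C           -0.2955      0.1478
  E          0.004399      0.1729
  solve Keq expr → x = 0.1478; check Q = 8934
Then remove 0.001699 M of X.
Step 2:
                    X           B
  I            0.0027      0.1729
  C          0.001688 -8.4412e-04
  E          0.004389      0.1721
  solve Keq expr → x = -8.4412e-04; check Q = 8934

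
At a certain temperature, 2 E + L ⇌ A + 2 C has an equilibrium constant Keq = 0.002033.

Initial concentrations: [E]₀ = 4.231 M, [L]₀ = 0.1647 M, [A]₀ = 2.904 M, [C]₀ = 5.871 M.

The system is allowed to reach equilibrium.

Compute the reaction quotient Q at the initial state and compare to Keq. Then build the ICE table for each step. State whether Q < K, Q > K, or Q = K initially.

Q₀ = 33.95 vs Keq = 0.002033 ⇒ Q>K, reverse
Step 1:
                   E          L          A          C
  I            4.231     0.1647      2.904      5.871
  C             4.89      2.445     -2.445      -4.89
  E            9.121       2.61     0.4589     0.9808
  solve Keq expr → x = -2.445; check Q = 0.002033

Q₀ = 33.95; Q > K (proceeds reverse)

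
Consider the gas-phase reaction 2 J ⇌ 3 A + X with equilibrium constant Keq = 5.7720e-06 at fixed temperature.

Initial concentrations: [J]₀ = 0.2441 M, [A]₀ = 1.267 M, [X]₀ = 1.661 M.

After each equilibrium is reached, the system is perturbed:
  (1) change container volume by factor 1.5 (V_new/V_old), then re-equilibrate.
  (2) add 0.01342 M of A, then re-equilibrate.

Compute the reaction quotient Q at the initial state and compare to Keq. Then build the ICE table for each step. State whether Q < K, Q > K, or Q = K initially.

Q₀ = 56.7 vs Keq = 5.7720e-06 ⇒ Q>K, reverse
Step 1:
                    J           A           X
  Initial      0.2441       1.267       1.661
  Change        0.833      -1.249     -0.4165
  Equil         1.077     0.01752       1.245
  solve Keq expr → x = -0.4165; check Q = 5.7720e-06
Then change container volume by factor 1.5 (V_new/V_old).
Step 2:
                    J           A           X
  Initial      0.7181     0.01168      0.8297
  Change     -0.00239    0.003584    0.001195
  Equil        0.7157     0.01527      0.8309
  solve Keq expr → x = 0.001195; check Q = 5.7720e-06
Then add 0.01342 M of A.
Step 3:
                    J           A           X
  Initial      0.7157     0.02869      0.8309
  Change     0.008845    -0.01327   -0.004422
  Equil        0.7245     0.01542      0.8264
  solve Keq expr → x = -0.004422; check Q = 5.7720e-06

Q₀ = 56.7; Q > K (proceeds reverse)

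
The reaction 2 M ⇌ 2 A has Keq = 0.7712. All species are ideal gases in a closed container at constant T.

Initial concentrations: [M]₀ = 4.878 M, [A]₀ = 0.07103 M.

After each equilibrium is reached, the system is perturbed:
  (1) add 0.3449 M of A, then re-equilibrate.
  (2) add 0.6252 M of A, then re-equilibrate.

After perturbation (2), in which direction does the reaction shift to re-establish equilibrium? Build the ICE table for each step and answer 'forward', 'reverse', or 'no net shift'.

Direction: reverse

Q₀ = 2.1203e-04 vs Keq = 0.7712 ⇒ Q<K, forward
Step 1:
                   M          A
  I            4.878    0.07103
  C           -2.243      2.243
  E            2.635      2.314
  solve Keq expr → x = 1.121; check Q = 0.7712
Then add 0.3449 M of A.
Step 2:
                   M          A
  I            2.635      2.659
  C           0.1836    -0.1836
  E            2.819      2.475
  solve Keq expr → x = -0.09182; check Q = 0.7712
Then add 0.6252 M of A.
Step 3:
                   M          A
  I            2.819        3.1
  C           0.3329    -0.3329
  E            3.152      2.768
  solve Keq expr → x = -0.1664; check Q = 0.7712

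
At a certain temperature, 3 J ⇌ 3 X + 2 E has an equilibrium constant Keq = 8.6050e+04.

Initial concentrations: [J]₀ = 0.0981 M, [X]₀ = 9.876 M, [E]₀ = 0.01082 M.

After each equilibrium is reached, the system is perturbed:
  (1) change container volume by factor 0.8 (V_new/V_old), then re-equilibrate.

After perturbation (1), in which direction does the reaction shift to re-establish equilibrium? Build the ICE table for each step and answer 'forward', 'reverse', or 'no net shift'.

Q₀ = 119.5 vs Keq = 8.6050e+04 ⇒ Q<K, forward
Step 1:
                   J          X          E
  init        0.0981      9.876    0.01082
  Δ         -0.06569    0.06569    0.04379
  eq         0.03241      9.942    0.05461
  solve Keq expr → x = 0.0219; check Q = 8.6050e+04
Then change container volume by factor 0.8 (V_new/V_old).
Step 2:
                   J          X          E
  init       0.04052      12.43    0.06826
  Δ         0.004952  -0.004952  -0.003302
  eq         0.04547      12.42    0.06496
  solve Keq expr → x = -0.001651; check Q = 8.6050e+04

Direction: reverse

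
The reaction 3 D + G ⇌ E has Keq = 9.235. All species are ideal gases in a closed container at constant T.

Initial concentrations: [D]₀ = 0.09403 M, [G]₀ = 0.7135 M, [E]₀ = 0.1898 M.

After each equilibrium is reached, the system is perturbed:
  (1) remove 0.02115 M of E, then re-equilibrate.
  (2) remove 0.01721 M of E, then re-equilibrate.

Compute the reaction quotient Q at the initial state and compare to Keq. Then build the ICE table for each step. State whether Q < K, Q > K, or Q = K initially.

Q₀ = 320 vs Keq = 9.235 ⇒ Q>K, reverse
Step 1:
                   D          G          E
  Initial    0.09403     0.7135     0.1898
  Change      0.1712    0.05706   -0.05706
  Equil       0.2652     0.7706     0.1327
  solve Keq expr → x = -0.05706; check Q = 9.235
Then remove 0.02115 M of E.
Step 2:
                   D          G          E
  Initial     0.2652     0.7706     0.1116
  Change    -0.01162  -0.003873   0.003873
  Equil       0.2536     0.7667     0.1155
  solve Keq expr → x = 0.003873; check Q = 9.235
Then remove 0.01721 M of E.
Step 3:
                   D          G          E
  Initial     0.2536     0.7667    0.09825
  Change    -0.01019  -0.003395   0.003395
  Equil       0.2434     0.7633     0.1016
  solve Keq expr → x = 0.003395; check Q = 9.235

Q₀ = 320; Q > K (proceeds reverse)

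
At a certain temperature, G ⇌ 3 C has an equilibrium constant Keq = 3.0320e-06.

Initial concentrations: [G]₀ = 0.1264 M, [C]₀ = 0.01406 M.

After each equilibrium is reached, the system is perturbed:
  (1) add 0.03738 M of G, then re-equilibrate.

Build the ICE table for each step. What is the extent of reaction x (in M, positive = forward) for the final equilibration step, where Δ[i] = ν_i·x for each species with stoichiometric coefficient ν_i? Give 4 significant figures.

x = 2.1499e-04 M

Q₀ = 2.1989e-05 vs Keq = 3.0320e-06 ⇒ Q>K, reverse
Step 1:
                    G           C
  init         0.1264     0.01406
  Δ          0.002251   -0.006753
  eq           0.1287    0.007307
  solve Keq expr → x = -0.002251; check Q = 3.0320e-06
Then add 0.03738 M of G.
Step 2:
                    G           C
  init          0.166    0.007307
  Δ       -2.1499e-04  6.4497e-04
  eq           0.1658    0.007952
  solve Keq expr → x = 2.1499e-04; check Q = 3.0320e-06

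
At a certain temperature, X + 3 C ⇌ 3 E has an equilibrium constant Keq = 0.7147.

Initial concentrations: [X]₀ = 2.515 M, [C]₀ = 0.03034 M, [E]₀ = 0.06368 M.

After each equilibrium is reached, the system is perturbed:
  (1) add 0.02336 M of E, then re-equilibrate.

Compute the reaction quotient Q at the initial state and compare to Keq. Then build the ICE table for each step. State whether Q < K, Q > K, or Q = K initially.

Q₀ = 3.676 vs Keq = 0.7147 ⇒ Q>K, reverse
Step 1:
                    X           C           E
  I             2.515     0.03034     0.06368
  C          0.004026     0.01208    -0.01208
  E             2.519     0.04242      0.0516
  solve Keq expr → x = -0.004026; check Q = 0.7147
Then add 0.02336 M of E.
Step 2:
                    X           C           E
  I             2.519     0.04242     0.07496
  C          0.003509     0.01053    -0.01053
  E             2.523     0.05294     0.06444
  solve Keq expr → x = -0.003509; check Q = 0.7147

Q₀ = 3.676; Q > K (proceeds reverse)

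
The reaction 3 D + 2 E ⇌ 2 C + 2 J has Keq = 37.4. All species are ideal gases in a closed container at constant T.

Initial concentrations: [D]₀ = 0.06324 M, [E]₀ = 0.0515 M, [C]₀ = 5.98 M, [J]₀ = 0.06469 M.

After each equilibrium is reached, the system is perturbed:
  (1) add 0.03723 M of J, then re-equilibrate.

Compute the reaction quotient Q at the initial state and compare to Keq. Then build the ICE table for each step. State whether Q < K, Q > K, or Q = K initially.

Q₀ = 2.2309e+05; Q > K (proceeds reverse)

Q₀ = 2.2309e+05 vs Keq = 37.4 ⇒ Q>K, reverse
Step 1:
                    D           E           C           J
  Initial     0.06324      0.0515        5.98     0.06469
  Change      0.08714     0.05809    -0.05809    -0.05809
  Equil        0.1504      0.1096       5.922      0.0066
  solve Keq expr → x = -0.02905; check Q = 37.4
Then add 0.03723 M of J.
Step 2:
                    D           E           C           J
  Initial      0.1504      0.1096       5.922     0.04383
  Change       0.0466     0.03106    -0.03106    -0.03106
  Equil         0.197      0.1407       5.891     0.01277
  solve Keq expr → x = -0.01553; check Q = 37.4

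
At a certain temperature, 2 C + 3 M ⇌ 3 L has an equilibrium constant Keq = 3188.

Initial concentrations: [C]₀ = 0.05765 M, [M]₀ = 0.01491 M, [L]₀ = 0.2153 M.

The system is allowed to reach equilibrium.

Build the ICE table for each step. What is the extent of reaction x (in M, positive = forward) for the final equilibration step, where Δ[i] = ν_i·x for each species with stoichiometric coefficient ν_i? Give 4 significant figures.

Q₀ = 9.0594e+05 vs Keq = 3188 ⇒ Q>K, reverse
Step 1:
                    C           M           L
  init        0.05765     0.01491      0.2153
  Δ           0.02949     0.04423    -0.04423
  eq          0.08714     0.05914      0.1711
  solve Keq expr → x = -0.01474; check Q = 3188

x = -0.01474 M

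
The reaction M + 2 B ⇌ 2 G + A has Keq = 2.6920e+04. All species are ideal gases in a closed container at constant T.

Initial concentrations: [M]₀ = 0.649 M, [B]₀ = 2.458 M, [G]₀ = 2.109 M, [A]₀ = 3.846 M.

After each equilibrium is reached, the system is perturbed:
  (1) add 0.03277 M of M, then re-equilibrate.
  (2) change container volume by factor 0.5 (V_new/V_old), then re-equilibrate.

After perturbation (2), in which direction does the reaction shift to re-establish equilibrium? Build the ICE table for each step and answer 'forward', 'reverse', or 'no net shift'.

Q₀ = 4.363 vs Keq = 2.6920e+04 ⇒ Q<K, forward
Step 1:
                   M          B          G          A
  init         0.649      2.458      2.109      3.846
  Δ          -0.6476     -1.295      1.295     0.6476
  eq         0.00143      1.163      3.404      4.494
  solve Keq expr → x = 0.6476; check Q = 2.6920e+04
Then add 0.03277 M of M.
Step 2:
                   M          B          G          A
  init        0.0342      1.163      3.404      4.494
  Δ         -0.03252   -0.06504    0.06504    0.03252
  eq        0.001679      1.098      3.469      4.526
  solve Keq expr → x = 0.03252; check Q = 2.6920e+04
Then change container volume by factor 0.5 (V_new/V_old).
Step 3:
                   M          B          G          A
  init      0.003358      2.196      6.938      9.052
  Δ                0          0          0          0
  eq        0.003358      2.196      6.938      9.052
  solve Keq expr → x = 0; check Q = 2.6920e+04

Direction: no net shift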